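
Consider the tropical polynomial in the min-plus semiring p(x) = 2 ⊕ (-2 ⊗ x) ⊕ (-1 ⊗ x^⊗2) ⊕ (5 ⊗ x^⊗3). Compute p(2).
p(2) = 0

A tropical monomial a ⊗ x^⊗i evaluates to a + i · x. Evaluating each term at x = 2:
  Term 0 contributes 2 + 0 · 2 = 2
  Term 1 contributes -2 + 1 · 2 = 0
  Term 2 contributes -1 + 2 · 2 = 3
  Term 3 contributes 5 + 3 · 2 = 11
p(2) = ⊕ of these = min[2, 0, 3, 11] = 0.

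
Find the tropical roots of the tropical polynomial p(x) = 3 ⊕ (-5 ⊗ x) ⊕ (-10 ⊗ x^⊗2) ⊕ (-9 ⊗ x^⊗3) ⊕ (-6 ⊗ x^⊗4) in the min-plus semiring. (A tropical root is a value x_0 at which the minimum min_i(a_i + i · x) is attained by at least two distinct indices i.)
Roots: {-3, -1, 5, 8}

Each tropical root is a break point of the lower envelope of the lines y = a_i + i · x (there are 5 lines, with slopes 0, 1, ..., 4). Only the lines that attain the minimum somewhere contribute to roots; other lines are dominated. Here the surviving (envelope) indices are i = 4, i = 3, i = 2, i = 1, i = 0.
Intersections between consecutive envelope lines give the roots: for adjacent envelope indices i < j the intersection is x = (a_i − a_j) / (j − i). Reading off the sorted break points: {-3, -1, 5, 8}.
Verification: at each break x_0, at least two indices attain the minimum of min_i(a_i + i · x_0).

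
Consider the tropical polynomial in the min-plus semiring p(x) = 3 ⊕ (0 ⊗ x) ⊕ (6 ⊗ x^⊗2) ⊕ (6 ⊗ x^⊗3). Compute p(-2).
p(-2) = -2

A tropical monomial a ⊗ x^⊗i evaluates to a + i · x. Evaluating each term at x = -2:
  Term 0 contributes 3 + 0 · -2 = 3
  Term 1 contributes 0 + 1 · -2 = -2
  Term 2 contributes 6 + 2 · -2 = 2
  Term 3 contributes 6 + 3 · -2 = 0
p(-2) = ⊕ of these = min[3, -2, 2, 0] = -2.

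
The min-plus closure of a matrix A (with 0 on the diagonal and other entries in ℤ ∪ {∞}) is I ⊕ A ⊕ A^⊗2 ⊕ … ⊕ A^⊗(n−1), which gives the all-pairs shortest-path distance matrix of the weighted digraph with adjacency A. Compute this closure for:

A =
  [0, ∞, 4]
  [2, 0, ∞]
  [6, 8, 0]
Closure =
  [0, 12, 4]
  [2, 0, 6]
  [6, 8, 0]

This is the Floyd-Warshall all-pairs shortest-path computation. For each intermediate vertex k = 0, 1, …, 2, update dist[i][j] ← min(dist[i][j], dist[i][k] + dist[k][j]). The final matrix gives, for each (i, j), the minimum total weight of any directed path from i to j (possibly empty when i = j).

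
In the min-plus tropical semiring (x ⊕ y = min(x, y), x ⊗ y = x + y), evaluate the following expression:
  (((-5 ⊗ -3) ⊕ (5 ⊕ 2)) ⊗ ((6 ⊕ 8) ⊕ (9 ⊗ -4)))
(((-5 ⊗ -3) ⊕ (5 ⊕ 2)) ⊗ ((6 ⊕ 8) ⊕ (9 ⊗ -4))) = -3

Expand innermost to outermost. Recall ⊕ takes the minimum of its arguments and ⊗ takes their sum. Working out the expression (((-5 ⊗ -3) ⊕ (5 ⊕ 2)) ⊗ ((6 ⊕ 8) ⊕ (9 ⊗ -4))) gives -3.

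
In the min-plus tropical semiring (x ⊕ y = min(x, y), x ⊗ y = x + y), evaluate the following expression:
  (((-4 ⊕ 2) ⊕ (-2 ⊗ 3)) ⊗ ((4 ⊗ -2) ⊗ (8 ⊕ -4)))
(((-4 ⊕ 2) ⊕ (-2 ⊗ 3)) ⊗ ((4 ⊗ -2) ⊗ (8 ⊕ -4))) = -6

Expand innermost to outermost. Recall ⊕ takes the minimum of its arguments and ⊗ takes their sum. Working out the expression (((-4 ⊕ 2) ⊕ (-2 ⊗ 3)) ⊗ ((4 ⊗ -2) ⊗ (8 ⊕ -4))) gives -6.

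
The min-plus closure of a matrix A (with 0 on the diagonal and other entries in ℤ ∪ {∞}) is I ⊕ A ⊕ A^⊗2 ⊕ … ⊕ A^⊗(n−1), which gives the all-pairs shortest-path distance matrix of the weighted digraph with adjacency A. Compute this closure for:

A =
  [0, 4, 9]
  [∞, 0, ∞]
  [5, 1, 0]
Closure =
  [0, 4, 9]
  [∞, 0, ∞]
  [5, 1, 0]

This is the Floyd-Warshall all-pairs shortest-path computation. For each intermediate vertex k = 0, 1, …, 2, update dist[i][j] ← min(dist[i][j], dist[i][k] + dist[k][j]). The final matrix gives, for each (i, j), the minimum total weight of any directed path from i to j (possibly empty when i = j).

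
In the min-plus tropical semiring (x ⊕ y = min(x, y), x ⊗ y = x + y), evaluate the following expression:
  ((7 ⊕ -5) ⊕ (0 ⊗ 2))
((7 ⊕ -5) ⊕ (0 ⊗ 2)) = -5

Expand innermost to outermost. Recall ⊕ takes the minimum of its arguments and ⊗ takes their sum. Working out the expression ((7 ⊕ -5) ⊕ (0 ⊗ 2)) gives -5.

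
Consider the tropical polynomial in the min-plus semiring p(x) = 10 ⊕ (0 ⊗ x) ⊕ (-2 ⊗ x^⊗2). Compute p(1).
p(1) = 0

A tropical monomial a ⊗ x^⊗i evaluates to a + i · x. Evaluating each term at x = 1:
  Term 0 contributes 10 + 0 · 1 = 10
  Term 1 contributes 0 + 1 · 1 = 1
  Term 2 contributes -2 + 2 · 1 = 0
p(1) = ⊕ of these = min[10, 1, 0] = 0.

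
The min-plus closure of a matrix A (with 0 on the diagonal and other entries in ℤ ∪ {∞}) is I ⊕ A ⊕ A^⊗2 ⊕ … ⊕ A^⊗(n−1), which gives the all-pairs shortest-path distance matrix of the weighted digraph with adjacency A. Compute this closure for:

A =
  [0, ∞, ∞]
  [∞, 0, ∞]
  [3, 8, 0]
Closure =
  [0, ∞, ∞]
  [∞, 0, ∞]
  [3, 8, 0]

This is the Floyd-Warshall all-pairs shortest-path computation. For each intermediate vertex k = 0, 1, …, 2, update dist[i][j] ← min(dist[i][j], dist[i][k] + dist[k][j]). The final matrix gives, for each (i, j), the minimum total weight of any directed path from i to j (possibly empty when i = j).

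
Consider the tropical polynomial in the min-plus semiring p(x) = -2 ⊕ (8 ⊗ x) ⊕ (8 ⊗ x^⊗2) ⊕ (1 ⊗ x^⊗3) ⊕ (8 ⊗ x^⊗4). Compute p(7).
p(7) = -2

A tropical monomial a ⊗ x^⊗i evaluates to a + i · x. Evaluating each term at x = 7:
  Term 0 contributes -2 + 0 · 7 = -2
  Term 1 contributes 8 + 1 · 7 = 15
  Term 2 contributes 8 + 2 · 7 = 22
  Term 3 contributes 1 + 3 · 7 = 22
  Term 4 contributes 8 + 4 · 7 = 36
p(7) = ⊕ of these = min[-2, 15, 22, 22, 36] = -2.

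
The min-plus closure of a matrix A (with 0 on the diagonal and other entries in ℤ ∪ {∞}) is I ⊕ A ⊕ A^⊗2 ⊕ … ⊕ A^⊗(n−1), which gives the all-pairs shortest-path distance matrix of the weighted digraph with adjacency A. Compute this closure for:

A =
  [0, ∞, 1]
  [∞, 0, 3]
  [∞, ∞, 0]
Closure =
  [0, ∞, 1]
  [∞, 0, 3]
  [∞, ∞, 0]

This is the Floyd-Warshall all-pairs shortest-path computation. For each intermediate vertex k = 0, 1, …, 2, update dist[i][j] ← min(dist[i][j], dist[i][k] + dist[k][j]). The final matrix gives, for each (i, j), the minimum total weight of any directed path from i to j (possibly empty when i = j).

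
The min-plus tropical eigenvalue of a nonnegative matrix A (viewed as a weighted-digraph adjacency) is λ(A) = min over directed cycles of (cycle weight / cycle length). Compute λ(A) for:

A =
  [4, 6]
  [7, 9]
λ(A) = 4

Enumerate directed cycles and compute their means (weight / length). Sample:
  cycle 0 → 0: weight = 4, length = 1, mean = 4/1 ≈ 4.000
  cycle 1 → 1: weight = 9, length = 1, mean = 9/1 ≈ 9.000
  cycle 0 → 1 → 0: weight = 13, length = 2, mean = 13/2 ≈ 6.500
  cycle 1 → 0 → 1: weight = 13, length = 2, mean = 13/2 ≈ 6.500
Minimum mean = 4.000, attained e.g. along the cycle 0 → 0 with weight 4 and length 1. So λ(A) = 4/1 = 4.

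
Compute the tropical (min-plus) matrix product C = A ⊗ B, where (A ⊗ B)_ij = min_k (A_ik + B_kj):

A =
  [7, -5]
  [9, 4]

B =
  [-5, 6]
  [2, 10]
A ⊗ B =
  [-3, 5]
  [4, 14]

Apply the min-plus product entry-by-entry:
  C[0][0] = min over k of (A[0][0] + B[0][0] = 7 + -5 = 2, A[0][1] + B[1][0] = -5 + 2 = -3) = -3 (attained at k = 1)
  C[0][1] = min over k of (A[0][0] + B[0][1] = 7 + 6 = 13, A[0][1] + B[1][1] = -5 + 10 = 5) = 5 (attained at k = 1)
  C[1][0] = min over k of (A[1][0] + B[0][0] = 9 + -5 = 4, A[1][1] + B[1][0] = 4 + 2 = 6) = 4 (attained at k = 0)
  C[1][1] = min over k of (A[1][0] + B[0][1] = 9 + 6 = 15, A[1][1] + B[1][1] = 4 + 10 = 14) = 14 (attained at k = 1)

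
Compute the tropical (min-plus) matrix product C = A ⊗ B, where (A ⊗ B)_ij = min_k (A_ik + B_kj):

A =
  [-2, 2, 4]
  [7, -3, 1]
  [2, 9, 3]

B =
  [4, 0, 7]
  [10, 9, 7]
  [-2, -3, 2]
A ⊗ B =
  [2, -2, 5]
  [-1, -2, 3]
  [1, 0, 5]

Apply the min-plus product entry-by-entry:
  C[0][0] = min over k of (A[0][0] + B[0][0] = -2 + 4 = 2, A[0][1] + B[1][0] = 2 + 10 = 12, A[0][2] + B[2][0] = 4 + -2 = 2) = 2 (attained at k = 0)
  C[0][1] = min over k of (A[0][0] + B[0][1] = -2 + 0 = -2, A[0][1] + B[1][1] = 2 + 9 = 11, A[0][2] + B[2][1] = 4 + -3 = 1) = -2 (attained at k = 0)
  C[0][2] = min over k of (A[0][0] + B[0][2] = -2 + 7 = 5, A[0][1] + B[1][2] = 2 + 7 = 9, A[0][2] + B[2][2] = 4 + 2 = 6) = 5 (attained at k = 0)
  C[1][0] = min over k of (A[1][0] + B[0][0] = 7 + 4 = 11, A[1][1] + B[1][0] = -3 + 10 = 7, A[1][2] + B[2][0] = 1 + -2 = -1) = -1 (attained at k = 2)
  C[1][1] = min over k of (A[1][0] + B[0][1] = 7 + 0 = 7, A[1][1] + B[1][1] = -3 + 9 = 6, A[1][2] + B[2][1] = 1 + -3 = -2) = -2 (attained at k = 2)
  C[1][2] = min over k of (A[1][0] + B[0][2] = 7 + 7 = 14, A[1][1] + B[1][2] = -3 + 7 = 4, A[1][2] + B[2][2] = 1 + 2 = 3) = 3 (attained at k = 2)
  C[2][0] = min over k of (A[2][0] + B[0][0] = 2 + 4 = 6, A[2][1] + B[1][0] = 9 + 10 = 19, A[2][2] + B[2][0] = 3 + -2 = 1) = 1 (attained at k = 2)
  C[2][1] = min over k of (A[2][0] + B[0][1] = 2 + 0 = 2, A[2][1] + B[1][1] = 9 + 9 = 18, A[2][2] + B[2][1] = 3 + -3 = 0) = 0 (attained at k = 2)
  C[2][2] = min over k of (A[2][0] + B[0][2] = 2 + 7 = 9, A[2][1] + B[1][2] = 9 + 7 = 16, A[2][2] + B[2][2] = 3 + 2 = 5) = 5 (attained at k = 2)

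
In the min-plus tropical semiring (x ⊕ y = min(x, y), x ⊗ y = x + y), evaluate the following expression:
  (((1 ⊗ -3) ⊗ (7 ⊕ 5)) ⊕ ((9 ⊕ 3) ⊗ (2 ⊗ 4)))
(((1 ⊗ -3) ⊗ (7 ⊕ 5)) ⊕ ((9 ⊕ 3) ⊗ (2 ⊗ 4))) = 3

Expand innermost to outermost. Recall ⊕ takes the minimum of its arguments and ⊗ takes their sum. Working out the expression (((1 ⊗ -3) ⊗ (7 ⊕ 5)) ⊕ ((9 ⊕ 3) ⊗ (2 ⊗ 4))) gives 3.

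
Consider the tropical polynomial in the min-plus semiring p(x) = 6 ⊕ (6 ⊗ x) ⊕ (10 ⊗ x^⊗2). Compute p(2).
p(2) = 6

A tropical monomial a ⊗ x^⊗i evaluates to a + i · x. Evaluating each term at x = 2:
  Term 0 contributes 6 + 0 · 2 = 6
  Term 1 contributes 6 + 1 · 2 = 8
  Term 2 contributes 10 + 2 · 2 = 14
p(2) = ⊕ of these = min[6, 8, 14] = 6.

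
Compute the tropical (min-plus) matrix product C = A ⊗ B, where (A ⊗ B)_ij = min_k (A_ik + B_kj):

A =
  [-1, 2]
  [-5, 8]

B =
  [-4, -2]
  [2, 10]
A ⊗ B =
  [-5, -3]
  [-9, -7]

Apply the min-plus product entry-by-entry:
  C[0][0] = min over k of (A[0][0] + B[0][0] = -1 + -4 = -5, A[0][1] + B[1][0] = 2 + 2 = 4) = -5 (attained at k = 0)
  C[0][1] = min over k of (A[0][0] + B[0][1] = -1 + -2 = -3, A[0][1] + B[1][1] = 2 + 10 = 12) = -3 (attained at k = 0)
  C[1][0] = min over k of (A[1][0] + B[0][0] = -5 + -4 = -9, A[1][1] + B[1][0] = 8 + 2 = 10) = -9 (attained at k = 0)
  C[1][1] = min over k of (A[1][0] + B[0][1] = -5 + -2 = -7, A[1][1] + B[1][1] = 8 + 10 = 18) = -7 (attained at k = 0)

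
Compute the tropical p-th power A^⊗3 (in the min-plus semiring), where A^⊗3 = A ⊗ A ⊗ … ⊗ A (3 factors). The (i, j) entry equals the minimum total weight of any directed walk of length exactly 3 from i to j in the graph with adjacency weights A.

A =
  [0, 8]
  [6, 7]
A^⊗3 =
  [0, 8]
  [6, 14]

Each entry (A^⊗3)_ij equals the minimum over all length-3 walks i = v_0 → v_1 → … → v_3 = j of Σ_t A[v_t][v_{t+1}]. For example, for (i, j) = (0, 1) we minimise over 4 possible intermediate vertex sequences; the minimum is 8, attained along the walk 0 → 0 → 0 → 1.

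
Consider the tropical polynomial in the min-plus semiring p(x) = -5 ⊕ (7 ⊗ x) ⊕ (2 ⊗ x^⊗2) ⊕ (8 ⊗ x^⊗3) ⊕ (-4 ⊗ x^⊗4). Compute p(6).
p(6) = -5

A tropical monomial a ⊗ x^⊗i evaluates to a + i · x. Evaluating each term at x = 6:
  Term 0 contributes -5 + 0 · 6 = -5
  Term 1 contributes 7 + 1 · 6 = 13
  Term 2 contributes 2 + 2 · 6 = 14
  Term 3 contributes 8 + 3 · 6 = 26
  Term 4 contributes -4 + 4 · 6 = 20
p(6) = ⊕ of these = min[-5, 13, 14, 26, 20] = -5.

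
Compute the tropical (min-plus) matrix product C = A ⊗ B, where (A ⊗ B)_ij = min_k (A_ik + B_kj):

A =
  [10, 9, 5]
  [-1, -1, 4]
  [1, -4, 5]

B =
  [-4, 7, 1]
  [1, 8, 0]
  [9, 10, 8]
A ⊗ B =
  [6, 15, 9]
  [-5, 6, -1]
  [-3, 4, -4]

Apply the min-plus product entry-by-entry:
  C[0][0] = min over k of (A[0][0] + B[0][0] = 10 + -4 = 6, A[0][1] + B[1][0] = 9 + 1 = 10, A[0][2] + B[2][0] = 5 + 9 = 14) = 6 (attained at k = 0)
  C[0][1] = min over k of (A[0][0] + B[0][1] = 10 + 7 = 17, A[0][1] + B[1][1] = 9 + 8 = 17, A[0][2] + B[2][1] = 5 + 10 = 15) = 15 (attained at k = 2)
  C[0][2] = min over k of (A[0][0] + B[0][2] = 10 + 1 = 11, A[0][1] + B[1][2] = 9 + 0 = 9, A[0][2] + B[2][2] = 5 + 8 = 13) = 9 (attained at k = 1)
  C[1][0] = min over k of (A[1][0] + B[0][0] = -1 + -4 = -5, A[1][1] + B[1][0] = -1 + 1 = 0, A[1][2] + B[2][0] = 4 + 9 = 13) = -5 (attained at k = 0)
  C[1][1] = min over k of (A[1][0] + B[0][1] = -1 + 7 = 6, A[1][1] + B[1][1] = -1 + 8 = 7, A[1][2] + B[2][1] = 4 + 10 = 14) = 6 (attained at k = 0)
  C[1][2] = min over k of (A[1][0] + B[0][2] = -1 + 1 = 0, A[1][1] + B[1][2] = -1 + 0 = -1, A[1][2] + B[2][2] = 4 + 8 = 12) = -1 (attained at k = 1)
  C[2][0] = min over k of (A[2][0] + B[0][0] = 1 + -4 = -3, A[2][1] + B[1][0] = -4 + 1 = -3, A[2][2] + B[2][0] = 5 + 9 = 14) = -3 (attained at k = 0)
  C[2][1] = min over k of (A[2][0] + B[0][1] = 1 + 7 = 8, A[2][1] + B[1][1] = -4 + 8 = 4, A[2][2] + B[2][1] = 5 + 10 = 15) = 4 (attained at k = 1)
  C[2][2] = min over k of (A[2][0] + B[0][2] = 1 + 1 = 2, A[2][1] + B[1][2] = -4 + 0 = -4, A[2][2] + B[2][2] = 5 + 8 = 13) = -4 (attained at k = 1)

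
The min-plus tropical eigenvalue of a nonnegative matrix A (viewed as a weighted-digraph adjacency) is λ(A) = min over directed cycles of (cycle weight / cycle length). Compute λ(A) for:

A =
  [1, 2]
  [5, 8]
λ(A) = 1

Enumerate directed cycles and compute their means (weight / length). Sample:
  cycle 0 → 0: weight = 1, length = 1, mean = 1/1 ≈ 1.000
  cycle 1 → 1: weight = 8, length = 1, mean = 8/1 ≈ 8.000
  cycle 0 → 1 → 0: weight = 7, length = 2, mean = 7/2 ≈ 3.500
  cycle 1 → 0 → 1: weight = 7, length = 2, mean = 7/2 ≈ 3.500
Minimum mean = 1.000, attained e.g. along the cycle 0 → 0 with weight 1 and length 1. So λ(A) = 1/1 = 1.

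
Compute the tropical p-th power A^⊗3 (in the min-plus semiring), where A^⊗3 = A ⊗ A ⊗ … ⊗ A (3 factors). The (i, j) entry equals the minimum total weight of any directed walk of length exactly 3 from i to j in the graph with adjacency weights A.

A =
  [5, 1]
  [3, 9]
A^⊗3 =
  [9, 5]
  [7, 9]

Each entry (A^⊗3)_ij equals the minimum over all length-3 walks i = v_0 → v_1 → … → v_3 = j of Σ_t A[v_t][v_{t+1}]. For example, for (i, j) = (0, 1) we minimise over 4 possible intermediate vertex sequences; the minimum is 5, attained along the walk 0 → 1 → 0 → 1.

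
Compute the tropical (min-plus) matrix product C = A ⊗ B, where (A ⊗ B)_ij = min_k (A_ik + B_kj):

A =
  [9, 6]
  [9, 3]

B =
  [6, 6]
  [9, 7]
A ⊗ B =
  [15, 13]
  [12, 10]

Apply the min-plus product entry-by-entry:
  C[0][0] = min over k of (A[0][0] + B[0][0] = 9 + 6 = 15, A[0][1] + B[1][0] = 6 + 9 = 15) = 15 (attained at k = 0)
  C[0][1] = min over k of (A[0][0] + B[0][1] = 9 + 6 = 15, A[0][1] + B[1][1] = 6 + 7 = 13) = 13 (attained at k = 1)
  C[1][0] = min over k of (A[1][0] + B[0][0] = 9 + 6 = 15, A[1][1] + B[1][0] = 3 + 9 = 12) = 12 (attained at k = 1)
  C[1][1] = min over k of (A[1][0] + B[0][1] = 9 + 6 = 15, A[1][1] + B[1][1] = 3 + 7 = 10) = 10 (attained at k = 1)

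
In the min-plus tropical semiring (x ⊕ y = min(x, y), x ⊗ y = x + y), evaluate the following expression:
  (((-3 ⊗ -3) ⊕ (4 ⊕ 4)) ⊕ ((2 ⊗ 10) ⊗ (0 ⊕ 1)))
(((-3 ⊗ -3) ⊕ (4 ⊕ 4)) ⊕ ((2 ⊗ 10) ⊗ (0 ⊕ 1))) = -6

Expand innermost to outermost. Recall ⊕ takes the minimum of its arguments and ⊗ takes their sum. Working out the expression (((-3 ⊗ -3) ⊕ (4 ⊕ 4)) ⊕ ((2 ⊗ 10) ⊗ (0 ⊕ 1))) gives -6.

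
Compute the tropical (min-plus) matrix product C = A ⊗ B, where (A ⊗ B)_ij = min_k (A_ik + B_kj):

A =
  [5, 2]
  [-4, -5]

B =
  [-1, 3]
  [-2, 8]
A ⊗ B =
  [0, 8]
  [-7, -1]

Apply the min-plus product entry-by-entry:
  C[0][0] = min over k of (A[0][0] + B[0][0] = 5 + -1 = 4, A[0][1] + B[1][0] = 2 + -2 = 0) = 0 (attained at k = 1)
  C[0][1] = min over k of (A[0][0] + B[0][1] = 5 + 3 = 8, A[0][1] + B[1][1] = 2 + 8 = 10) = 8 (attained at k = 0)
  C[1][0] = min over k of (A[1][0] + B[0][0] = -4 + -1 = -5, A[1][1] + B[1][0] = -5 + -2 = -7) = -7 (attained at k = 1)
  C[1][1] = min over k of (A[1][0] + B[0][1] = -4 + 3 = -1, A[1][1] + B[1][1] = -5 + 8 = 3) = -1 (attained at k = 0)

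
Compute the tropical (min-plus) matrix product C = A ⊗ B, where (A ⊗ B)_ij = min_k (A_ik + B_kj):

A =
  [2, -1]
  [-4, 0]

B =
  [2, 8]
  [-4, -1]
A ⊗ B =
  [-5, -2]
  [-4, -1]

Apply the min-plus product entry-by-entry:
  C[0][0] = min over k of (A[0][0] + B[0][0] = 2 + 2 = 4, A[0][1] + B[1][0] = -1 + -4 = -5) = -5 (attained at k = 1)
  C[0][1] = min over k of (A[0][0] + B[0][1] = 2 + 8 = 10, A[0][1] + B[1][1] = -1 + -1 = -2) = -2 (attained at k = 1)
  C[1][0] = min over k of (A[1][0] + B[0][0] = -4 + 2 = -2, A[1][1] + B[1][0] = 0 + -4 = -4) = -4 (attained at k = 1)
  C[1][1] = min over k of (A[1][0] + B[0][1] = -4 + 8 = 4, A[1][1] + B[1][1] = 0 + -1 = -1) = -1 (attained at k = 1)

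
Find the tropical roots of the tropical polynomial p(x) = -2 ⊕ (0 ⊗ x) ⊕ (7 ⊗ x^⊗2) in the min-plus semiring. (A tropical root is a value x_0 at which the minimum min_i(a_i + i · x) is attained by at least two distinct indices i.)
Roots: {-7, -2}

Each tropical root is a break point of the lower envelope of the lines y = a_i + i · x (there are 3 lines, with slopes 0, 1, ..., 2). Only the lines that attain the minimum somewhere contribute to roots; other lines are dominated. Here the surviving (envelope) indices are i = 2, i = 1, i = 0.
Intersections between consecutive envelope lines give the roots: for adjacent envelope indices i < j the intersection is x = (a_i − a_j) / (j − i). Reading off the sorted break points: {-7, -2}.
Verification: at each break x_0, at least two indices attain the minimum of min_i(a_i + i · x_0).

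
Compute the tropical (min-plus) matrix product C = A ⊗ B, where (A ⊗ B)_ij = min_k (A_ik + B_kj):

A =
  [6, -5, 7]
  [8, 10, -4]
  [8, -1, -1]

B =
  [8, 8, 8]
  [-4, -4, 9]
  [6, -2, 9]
A ⊗ B =
  [-9, -9, 4]
  [2, -6, 5]
  [-5, -5, 8]

Apply the min-plus product entry-by-entry:
  C[0][0] = min over k of (A[0][0] + B[0][0] = 6 + 8 = 14, A[0][1] + B[1][0] = -5 + -4 = -9, A[0][2] + B[2][0] = 7 + 6 = 13) = -9 (attained at k = 1)
  C[0][1] = min over k of (A[0][0] + B[0][1] = 6 + 8 = 14, A[0][1] + B[1][1] = -5 + -4 = -9, A[0][2] + B[2][1] = 7 + -2 = 5) = -9 (attained at k = 1)
  C[0][2] = min over k of (A[0][0] + B[0][2] = 6 + 8 = 14, A[0][1] + B[1][2] = -5 + 9 = 4, A[0][2] + B[2][2] = 7 + 9 = 16) = 4 (attained at k = 1)
  C[1][0] = min over k of (A[1][0] + B[0][0] = 8 + 8 = 16, A[1][1] + B[1][0] = 10 + -4 = 6, A[1][2] + B[2][0] = -4 + 6 = 2) = 2 (attained at k = 2)
  C[1][1] = min over k of (A[1][0] + B[0][1] = 8 + 8 = 16, A[1][1] + B[1][1] = 10 + -4 = 6, A[1][2] + B[2][1] = -4 + -2 = -6) = -6 (attained at k = 2)
  C[1][2] = min over k of (A[1][0] + B[0][2] = 8 + 8 = 16, A[1][1] + B[1][2] = 10 + 9 = 19, A[1][2] + B[2][2] = -4 + 9 = 5) = 5 (attained at k = 2)
  C[2][0] = min over k of (A[2][0] + B[0][0] = 8 + 8 = 16, A[2][1] + B[1][0] = -1 + -4 = -5, A[2][2] + B[2][0] = -1 + 6 = 5) = -5 (attained at k = 1)
  C[2][1] = min over k of (A[2][0] + B[0][1] = 8 + 8 = 16, A[2][1] + B[1][1] = -1 + -4 = -5, A[2][2] + B[2][1] = -1 + -2 = -3) = -5 (attained at k = 1)
  C[2][2] = min over k of (A[2][0] + B[0][2] = 8 + 8 = 16, A[2][1] + B[1][2] = -1 + 9 = 8, A[2][2] + B[2][2] = -1 + 9 = 8) = 8 (attained at k = 1)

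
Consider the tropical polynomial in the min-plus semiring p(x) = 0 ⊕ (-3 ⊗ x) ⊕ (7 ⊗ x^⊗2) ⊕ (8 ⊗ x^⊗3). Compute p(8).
p(8) = 0

A tropical monomial a ⊗ x^⊗i evaluates to a + i · x. Evaluating each term at x = 8:
  Term 0 contributes 0 + 0 · 8 = 0
  Term 1 contributes -3 + 1 · 8 = 5
  Term 2 contributes 7 + 2 · 8 = 23
  Term 3 contributes 8 + 3 · 8 = 32
p(8) = ⊕ of these = min[0, 5, 23, 32] = 0.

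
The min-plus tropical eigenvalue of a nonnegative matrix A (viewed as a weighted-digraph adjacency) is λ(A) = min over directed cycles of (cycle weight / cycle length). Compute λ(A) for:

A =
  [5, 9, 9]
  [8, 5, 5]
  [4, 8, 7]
λ(A) = 5

Enumerate directed cycles and compute their means (weight / length). Sample:
  cycle 0 → 0: weight = 5, length = 1, mean = 5/1 ≈ 5.000
  cycle 1 → 1: weight = 5, length = 1, mean = 5/1 ≈ 5.000
  cycle 2 → 2: weight = 7, length = 1, mean = 7/1 ≈ 7.000
  cycle 0 → 1 → 0: weight = 17, length = 2, mean = 17/2 ≈ 8.500
  cycle 0 → 2 → 0: weight = 13, length = 2, mean = 13/2 ≈ 6.500
  cycle 1 → 0 → 1: weight = 17, length = 2, mean = 17/2 ≈ 8.500
Minimum mean = 5.000, attained e.g. along the cycle 0 → 0 with weight 5 and length 1. So λ(A) = 5/1 = 5.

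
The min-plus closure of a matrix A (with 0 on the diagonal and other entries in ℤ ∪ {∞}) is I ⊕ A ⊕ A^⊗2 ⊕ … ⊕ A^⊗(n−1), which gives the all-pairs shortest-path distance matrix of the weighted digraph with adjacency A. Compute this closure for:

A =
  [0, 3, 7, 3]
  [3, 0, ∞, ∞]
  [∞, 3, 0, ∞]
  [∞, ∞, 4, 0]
Closure =
  [0, 3, 7, 3]
  [3, 0, 10, 6]
  [6, 3, 0, 9]
  [10, 7, 4, 0]

This is the Floyd-Warshall all-pairs shortest-path computation. For each intermediate vertex k = 0, 1, …, 3, update dist[i][j] ← min(dist[i][j], dist[i][k] + dist[k][j]). The final matrix gives, for each (i, j), the minimum total weight of any directed path from i to j (possibly empty when i = j).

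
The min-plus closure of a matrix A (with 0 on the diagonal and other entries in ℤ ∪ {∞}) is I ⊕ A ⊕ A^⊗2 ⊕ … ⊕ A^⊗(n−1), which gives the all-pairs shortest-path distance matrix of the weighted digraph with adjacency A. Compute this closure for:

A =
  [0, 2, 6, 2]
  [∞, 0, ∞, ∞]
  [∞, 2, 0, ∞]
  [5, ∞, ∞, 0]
Closure =
  [0, 2, 6, 2]
  [∞, 0, ∞, ∞]
  [∞, 2, 0, ∞]
  [5, 7, 11, 0]

This is the Floyd-Warshall all-pairs shortest-path computation. For each intermediate vertex k = 0, 1, …, 3, update dist[i][j] ← min(dist[i][j], dist[i][k] + dist[k][j]). The final matrix gives, for each (i, j), the minimum total weight of any directed path from i to j (possibly empty when i = j).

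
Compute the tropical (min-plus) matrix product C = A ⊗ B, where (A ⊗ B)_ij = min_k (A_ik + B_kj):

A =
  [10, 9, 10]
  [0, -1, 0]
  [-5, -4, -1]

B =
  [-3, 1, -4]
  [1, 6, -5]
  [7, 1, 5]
A ⊗ B =
  [7, 11, 4]
  [-3, 1, -6]
  [-8, -4, -9]

Apply the min-plus product entry-by-entry:
  C[0][0] = min over k of (A[0][0] + B[0][0] = 10 + -3 = 7, A[0][1] + B[1][0] = 9 + 1 = 10, A[0][2] + B[2][0] = 10 + 7 = 17) = 7 (attained at k = 0)
  C[0][1] = min over k of (A[0][0] + B[0][1] = 10 + 1 = 11, A[0][1] + B[1][1] = 9 + 6 = 15, A[0][2] + B[2][1] = 10 + 1 = 11) = 11 (attained at k = 0)
  C[0][2] = min over k of (A[0][0] + B[0][2] = 10 + -4 = 6, A[0][1] + B[1][2] = 9 + -5 = 4, A[0][2] + B[2][2] = 10 + 5 = 15) = 4 (attained at k = 1)
  C[1][0] = min over k of (A[1][0] + B[0][0] = 0 + -3 = -3, A[1][1] + B[1][0] = -1 + 1 = 0, A[1][2] + B[2][0] = 0 + 7 = 7) = -3 (attained at k = 0)
  C[1][1] = min over k of (A[1][0] + B[0][1] = 0 + 1 = 1, A[1][1] + B[1][1] = -1 + 6 = 5, A[1][2] + B[2][1] = 0 + 1 = 1) = 1 (attained at k = 0)
  C[1][2] = min over k of (A[1][0] + B[0][2] = 0 + -4 = -4, A[1][1] + B[1][2] = -1 + -5 = -6, A[1][2] + B[2][2] = 0 + 5 = 5) = -6 (attained at k = 1)
  C[2][0] = min over k of (A[2][0] + B[0][0] = -5 + -3 = -8, A[2][1] + B[1][0] = -4 + 1 = -3, A[2][2] + B[2][0] = -1 + 7 = 6) = -8 (attained at k = 0)
  C[2][1] = min over k of (A[2][0] + B[0][1] = -5 + 1 = -4, A[2][1] + B[1][1] = -4 + 6 = 2, A[2][2] + B[2][1] = -1 + 1 = 0) = -4 (attained at k = 0)
  C[2][2] = min over k of (A[2][0] + B[0][2] = -5 + -4 = -9, A[2][1] + B[1][2] = -4 + -5 = -9, A[2][2] + B[2][2] = -1 + 5 = 4) = -9 (attained at k = 0)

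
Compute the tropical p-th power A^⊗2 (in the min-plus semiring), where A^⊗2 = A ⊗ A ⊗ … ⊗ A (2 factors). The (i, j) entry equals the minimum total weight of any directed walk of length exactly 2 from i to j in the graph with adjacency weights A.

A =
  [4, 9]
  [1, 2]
A^⊗2 =
  [8, 11]
  [3, 4]

Each entry (A^⊗2)_ij equals the minimum over all length-2 walks i = v_0 → v_1 → … → v_2 = j of Σ_t A[v_t][v_{t+1}]. For example, for (i, j) = (0, 1) we minimise over 2 possible intermediate vertex sequences; the minimum is 11, attained along the walk 0 → 1 → 1.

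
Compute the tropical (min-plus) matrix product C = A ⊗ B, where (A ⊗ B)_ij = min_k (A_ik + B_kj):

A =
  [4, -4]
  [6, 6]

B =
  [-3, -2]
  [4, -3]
A ⊗ B =
  [0, -7]
  [3, 3]

Apply the min-plus product entry-by-entry:
  C[0][0] = min over k of (A[0][0] + B[0][0] = 4 + -3 = 1, A[0][1] + B[1][0] = -4 + 4 = 0) = 0 (attained at k = 1)
  C[0][1] = min over k of (A[0][0] + B[0][1] = 4 + -2 = 2, A[0][1] + B[1][1] = -4 + -3 = -7) = -7 (attained at k = 1)
  C[1][0] = min over k of (A[1][0] + B[0][0] = 6 + -3 = 3, A[1][1] + B[1][0] = 6 + 4 = 10) = 3 (attained at k = 0)
  C[1][1] = min over k of (A[1][0] + B[0][1] = 6 + -2 = 4, A[1][1] + B[1][1] = 6 + -3 = 3) = 3 (attained at k = 1)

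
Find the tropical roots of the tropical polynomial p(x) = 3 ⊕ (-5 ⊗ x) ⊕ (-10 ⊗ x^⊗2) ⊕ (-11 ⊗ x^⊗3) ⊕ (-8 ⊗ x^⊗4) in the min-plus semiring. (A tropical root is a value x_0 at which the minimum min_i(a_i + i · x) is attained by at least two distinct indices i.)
Roots: {-3, 1, 5, 8}

Each tropical root is a break point of the lower envelope of the lines y = a_i + i · x (there are 5 lines, with slopes 0, 1, ..., 4). Only the lines that attain the minimum somewhere contribute to roots; other lines are dominated. Here the surviving (envelope) indices are i = 4, i = 3, i = 2, i = 1, i = 0.
Intersections between consecutive envelope lines give the roots: for adjacent envelope indices i < j the intersection is x = (a_i − a_j) / (j − i). Reading off the sorted break points: {-3, 1, 5, 8}.
Verification: at each break x_0, at least two indices attain the minimum of min_i(a_i + i · x_0).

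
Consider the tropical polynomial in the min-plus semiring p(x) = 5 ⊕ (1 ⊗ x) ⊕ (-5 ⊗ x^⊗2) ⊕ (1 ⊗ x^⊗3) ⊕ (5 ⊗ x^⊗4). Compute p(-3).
p(-3) = -11

A tropical monomial a ⊗ x^⊗i evaluates to a + i · x. Evaluating each term at x = -3:
  Term 0 contributes 5 + 0 · -3 = 5
  Term 1 contributes 1 + 1 · -3 = -2
  Term 2 contributes -5 + 2 · -3 = -11
  Term 3 contributes 1 + 3 · -3 = -8
  Term 4 contributes 5 + 4 · -3 = -7
p(-3) = ⊕ of these = min[5, -2, -11, -8, -7] = -11.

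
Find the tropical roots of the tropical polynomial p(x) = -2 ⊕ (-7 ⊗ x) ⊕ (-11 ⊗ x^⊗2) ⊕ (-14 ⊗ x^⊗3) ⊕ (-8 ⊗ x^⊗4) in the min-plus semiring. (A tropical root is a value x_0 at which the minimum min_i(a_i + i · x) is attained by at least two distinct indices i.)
Roots: {-6, 3, 4, 5}

Each tropical root is a break point of the lower envelope of the lines y = a_i + i · x (there are 5 lines, with slopes 0, 1, ..., 4). Only the lines that attain the minimum somewhere contribute to roots; other lines are dominated. Here the surviving (envelope) indices are i = 4, i = 3, i = 2, i = 1, i = 0.
Intersections between consecutive envelope lines give the roots: for adjacent envelope indices i < j the intersection is x = (a_i − a_j) / (j − i). Reading off the sorted break points: {-6, 3, 4, 5}.
Verification: at each break x_0, at least two indices attain the minimum of min_i(a_i + i · x_0).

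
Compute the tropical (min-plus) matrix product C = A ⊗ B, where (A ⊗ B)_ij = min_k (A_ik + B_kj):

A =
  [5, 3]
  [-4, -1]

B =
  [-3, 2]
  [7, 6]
A ⊗ B =
  [2, 7]
  [-7, -2]

Apply the min-plus product entry-by-entry:
  C[0][0] = min over k of (A[0][0] + B[0][0] = 5 + -3 = 2, A[0][1] + B[1][0] = 3 + 7 = 10) = 2 (attained at k = 0)
  C[0][1] = min over k of (A[0][0] + B[0][1] = 5 + 2 = 7, A[0][1] + B[1][1] = 3 + 6 = 9) = 7 (attained at k = 0)
  C[1][0] = min over k of (A[1][0] + B[0][0] = -4 + -3 = -7, A[1][1] + B[1][0] = -1 + 7 = 6) = -7 (attained at k = 0)
  C[1][1] = min over k of (A[1][0] + B[0][1] = -4 + 2 = -2, A[1][1] + B[1][1] = -1 + 6 = 5) = -2 (attained at k = 0)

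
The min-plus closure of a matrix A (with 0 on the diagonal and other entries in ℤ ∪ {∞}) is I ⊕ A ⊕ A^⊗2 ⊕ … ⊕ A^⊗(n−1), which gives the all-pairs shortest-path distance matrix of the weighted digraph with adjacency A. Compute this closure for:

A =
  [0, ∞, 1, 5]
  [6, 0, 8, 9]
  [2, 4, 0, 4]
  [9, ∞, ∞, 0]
Closure =
  [0, 5, 1, 5]
  [6, 0, 7, 9]
  [2, 4, 0, 4]
  [9, 14, 10, 0]

This is the Floyd-Warshall all-pairs shortest-path computation. For each intermediate vertex k = 0, 1, …, 3, update dist[i][j] ← min(dist[i][j], dist[i][k] + dist[k][j]). The final matrix gives, for each (i, j), the minimum total weight of any directed path from i to j (possibly empty when i = j).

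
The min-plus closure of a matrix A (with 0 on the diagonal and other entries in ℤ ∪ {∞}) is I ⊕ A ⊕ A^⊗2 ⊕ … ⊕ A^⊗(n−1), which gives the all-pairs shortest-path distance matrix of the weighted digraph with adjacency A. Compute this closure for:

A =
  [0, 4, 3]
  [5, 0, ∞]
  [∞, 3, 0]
Closure =
  [0, 4, 3]
  [5, 0, 8]
  [8, 3, 0]

This is the Floyd-Warshall all-pairs shortest-path computation. For each intermediate vertex k = 0, 1, …, 2, update dist[i][j] ← min(dist[i][j], dist[i][k] + dist[k][j]). The final matrix gives, for each (i, j), the minimum total weight of any directed path from i to j (possibly empty when i = j).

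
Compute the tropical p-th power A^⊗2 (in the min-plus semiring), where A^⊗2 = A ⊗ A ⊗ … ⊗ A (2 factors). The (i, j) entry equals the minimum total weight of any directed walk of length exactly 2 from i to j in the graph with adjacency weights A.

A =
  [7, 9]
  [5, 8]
A^⊗2 =
  [14, 16]
  [12, 14]

Each entry (A^⊗2)_ij equals the minimum over all length-2 walks i = v_0 → v_1 → … → v_2 = j of Σ_t A[v_t][v_{t+1}]. For example, for (i, j) = (0, 1) we minimise over 2 possible intermediate vertex sequences; the minimum is 16, attained along the walk 0 → 0 → 1.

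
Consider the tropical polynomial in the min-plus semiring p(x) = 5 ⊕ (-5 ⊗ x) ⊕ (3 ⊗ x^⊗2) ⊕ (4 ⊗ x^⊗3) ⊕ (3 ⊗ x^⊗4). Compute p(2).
p(2) = -3

A tropical monomial a ⊗ x^⊗i evaluates to a + i · x. Evaluating each term at x = 2:
  Term 0 contributes 5 + 0 · 2 = 5
  Term 1 contributes -5 + 1 · 2 = -3
  Term 2 contributes 3 + 2 · 2 = 7
  Term 3 contributes 4 + 3 · 2 = 10
  Term 4 contributes 3 + 4 · 2 = 11
p(2) = ⊕ of these = min[5, -3, 7, 10, 11] = -3.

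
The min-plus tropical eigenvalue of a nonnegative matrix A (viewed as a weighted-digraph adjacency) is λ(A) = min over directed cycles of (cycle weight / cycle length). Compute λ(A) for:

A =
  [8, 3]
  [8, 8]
λ(A) = 11/2

Enumerate directed cycles and compute their means (weight / length). Sample:
  cycle 0 → 0: weight = 8, length = 1, mean = 8/1 ≈ 8.000
  cycle 1 → 1: weight = 8, length = 1, mean = 8/1 ≈ 8.000
  cycle 0 → 1 → 0: weight = 11, length = 2, mean = 11/2 ≈ 5.500
  cycle 1 → 0 → 1: weight = 11, length = 2, mean = 11/2 ≈ 5.500
Minimum mean = 5.500, attained e.g. along the cycle 0 → 1 → 0 with weight 11 and length 2. So λ(A) = 11/2 = 11/2.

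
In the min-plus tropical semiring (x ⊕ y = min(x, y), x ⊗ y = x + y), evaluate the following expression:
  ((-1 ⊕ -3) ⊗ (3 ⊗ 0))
((-1 ⊕ -3) ⊗ (3 ⊗ 0)) = 0

Expand innermost to outermost. Recall ⊕ takes the minimum of its arguments and ⊗ takes their sum. Working out the expression ((-1 ⊕ -3) ⊗ (3 ⊗ 0)) gives 0.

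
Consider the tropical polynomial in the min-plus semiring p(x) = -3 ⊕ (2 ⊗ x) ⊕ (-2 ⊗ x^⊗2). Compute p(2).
p(2) = -3

A tropical monomial a ⊗ x^⊗i evaluates to a + i · x. Evaluating each term at x = 2:
  Term 0 contributes -3 + 0 · 2 = -3
  Term 1 contributes 2 + 1 · 2 = 4
  Term 2 contributes -2 + 2 · 2 = 2
p(2) = ⊕ of these = min[-3, 4, 2] = -3.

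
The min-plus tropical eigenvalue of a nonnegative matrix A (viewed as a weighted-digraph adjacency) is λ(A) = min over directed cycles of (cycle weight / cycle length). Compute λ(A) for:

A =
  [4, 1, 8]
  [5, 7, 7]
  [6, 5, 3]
λ(A) = 3

Enumerate directed cycles and compute their means (weight / length). Sample:
  cycle 0 → 0: weight = 4, length = 1, mean = 4/1 ≈ 4.000
  cycle 1 → 1: weight = 7, length = 1, mean = 7/1 ≈ 7.000
  cycle 2 → 2: weight = 3, length = 1, mean = 3/1 ≈ 3.000
  cycle 0 → 1 → 0: weight = 6, length = 2, mean = 6/2 ≈ 3.000
  cycle 0 → 2 → 0: weight = 14, length = 2, mean = 14/2 ≈ 7.000
  cycle 1 → 0 → 1: weight = 6, length = 2, mean = 6/2 ≈ 3.000
Minimum mean = 3.000, attained e.g. along the cycle 2 → 2 with weight 3 and length 1. So λ(A) = 3/1 = 3.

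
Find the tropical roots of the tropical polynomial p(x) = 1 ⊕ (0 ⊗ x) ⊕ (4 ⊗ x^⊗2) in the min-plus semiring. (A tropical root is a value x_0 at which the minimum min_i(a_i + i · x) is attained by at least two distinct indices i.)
Roots: {-4, 1}

Each tropical root is a break point of the lower envelope of the lines y = a_i + i · x (there are 3 lines, with slopes 0, 1, ..., 2). Only the lines that attain the minimum somewhere contribute to roots; other lines are dominated. Here the surviving (envelope) indices are i = 2, i = 1, i = 0.
Intersections between consecutive envelope lines give the roots: for adjacent envelope indices i < j the intersection is x = (a_i − a_j) / (j − i). Reading off the sorted break points: {-4, 1}.
Verification: at each break x_0, at least two indices attain the minimum of min_i(a_i + i · x_0).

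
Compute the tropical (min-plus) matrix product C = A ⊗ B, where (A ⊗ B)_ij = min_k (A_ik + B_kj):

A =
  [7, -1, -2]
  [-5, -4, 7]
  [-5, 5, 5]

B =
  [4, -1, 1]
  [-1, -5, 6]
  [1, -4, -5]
A ⊗ B =
  [-2, -6, -7]
  [-5, -9, -4]
  [-1, -6, -4]

Apply the min-plus product entry-by-entry:
  C[0][0] = min over k of (A[0][0] + B[0][0] = 7 + 4 = 11, A[0][1] + B[1][0] = -1 + -1 = -2, A[0][2] + B[2][0] = -2 + 1 = -1) = -2 (attained at k = 1)
  C[0][1] = min over k of (A[0][0] + B[0][1] = 7 + -1 = 6, A[0][1] + B[1][1] = -1 + -5 = -6, A[0][2] + B[2][1] = -2 + -4 = -6) = -6 (attained at k = 1)
  C[0][2] = min over k of (A[0][0] + B[0][2] = 7 + 1 = 8, A[0][1] + B[1][2] = -1 + 6 = 5, A[0][2] + B[2][2] = -2 + -5 = -7) = -7 (attained at k = 2)
  C[1][0] = min over k of (A[1][0] + B[0][0] = -5 + 4 = -1, A[1][1] + B[1][0] = -4 + -1 = -5, A[1][2] + B[2][0] = 7 + 1 = 8) = -5 (attained at k = 1)
  C[1][1] = min over k of (A[1][0] + B[0][1] = -5 + -1 = -6, A[1][1] + B[1][1] = -4 + -5 = -9, A[1][2] + B[2][1] = 7 + -4 = 3) = -9 (attained at k = 1)
  C[1][2] = min over k of (A[1][0] + B[0][2] = -5 + 1 = -4, A[1][1] + B[1][2] = -4 + 6 = 2, A[1][2] + B[2][2] = 7 + -5 = 2) = -4 (attained at k = 0)
  C[2][0] = min over k of (A[2][0] + B[0][0] = -5 + 4 = -1, A[2][1] + B[1][0] = 5 + -1 = 4, A[2][2] + B[2][0] = 5 + 1 = 6) = -1 (attained at k = 0)
  C[2][1] = min over k of (A[2][0] + B[0][1] = -5 + -1 = -6, A[2][1] + B[1][1] = 5 + -5 = 0, A[2][2] + B[2][1] = 5 + -4 = 1) = -6 (attained at k = 0)
  C[2][2] = min over k of (A[2][0] + B[0][2] = -5 + 1 = -4, A[2][1] + B[1][2] = 5 + 6 = 11, A[2][2] + B[2][2] = 5 + -5 = 0) = -4 (attained at k = 0)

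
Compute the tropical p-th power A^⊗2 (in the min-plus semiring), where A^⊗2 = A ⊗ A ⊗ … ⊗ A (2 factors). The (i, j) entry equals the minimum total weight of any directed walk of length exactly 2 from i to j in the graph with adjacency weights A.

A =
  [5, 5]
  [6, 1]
A^⊗2 =
  [10, 6]
  [7, 2]

Each entry (A^⊗2)_ij equals the minimum over all length-2 walks i = v_0 → v_1 → … → v_2 = j of Σ_t A[v_t][v_{t+1}]. For example, for (i, j) = (0, 1) we minimise over 2 possible intermediate vertex sequences; the minimum is 6, attained along the walk 0 → 1 → 1.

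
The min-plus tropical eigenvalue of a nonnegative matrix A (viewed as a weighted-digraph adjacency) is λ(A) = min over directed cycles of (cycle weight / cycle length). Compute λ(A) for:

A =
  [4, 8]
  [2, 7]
λ(A) = 4

Enumerate directed cycles and compute their means (weight / length). Sample:
  cycle 0 → 0: weight = 4, length = 1, mean = 4/1 ≈ 4.000
  cycle 1 → 1: weight = 7, length = 1, mean = 7/1 ≈ 7.000
  cycle 0 → 1 → 0: weight = 10, length = 2, mean = 10/2 ≈ 5.000
  cycle 1 → 0 → 1: weight = 10, length = 2, mean = 10/2 ≈ 5.000
Minimum mean = 4.000, attained e.g. along the cycle 0 → 0 with weight 4 and length 1. So λ(A) = 4/1 = 4.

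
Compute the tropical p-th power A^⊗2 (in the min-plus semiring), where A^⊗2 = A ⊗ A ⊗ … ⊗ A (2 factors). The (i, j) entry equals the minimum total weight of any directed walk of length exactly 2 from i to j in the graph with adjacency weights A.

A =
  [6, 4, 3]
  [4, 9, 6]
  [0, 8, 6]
A^⊗2 =
  [3, 10, 9]
  [6, 8, 7]
  [6, 4, 3]

Each entry (A^⊗2)_ij equals the minimum over all length-2 walks i = v_0 → v_1 → … → v_2 = j of Σ_t A[v_t][v_{t+1}]. For example, for (i, j) = (0, 2) we minimise over 3 possible intermediate vertex sequences; the minimum is 9, attained along the walk 0 → 0 → 2.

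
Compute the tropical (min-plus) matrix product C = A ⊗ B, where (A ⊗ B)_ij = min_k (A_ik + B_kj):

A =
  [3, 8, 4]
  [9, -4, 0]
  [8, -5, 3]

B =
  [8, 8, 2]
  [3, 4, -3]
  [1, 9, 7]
A ⊗ B =
  [5, 11, 5]
  [-1, 0, -7]
  [-2, -1, -8]

Apply the min-plus product entry-by-entry:
  C[0][0] = min over k of (A[0][0] + B[0][0] = 3 + 8 = 11, A[0][1] + B[1][0] = 8 + 3 = 11, A[0][2] + B[2][0] = 4 + 1 = 5) = 5 (attained at k = 2)
  C[0][1] = min over k of (A[0][0] + B[0][1] = 3 + 8 = 11, A[0][1] + B[1][1] = 8 + 4 = 12, A[0][2] + B[2][1] = 4 + 9 = 13) = 11 (attained at k = 0)
  C[0][2] = min over k of (A[0][0] + B[0][2] = 3 + 2 = 5, A[0][1] + B[1][2] = 8 + -3 = 5, A[0][2] + B[2][2] = 4 + 7 = 11) = 5 (attained at k = 0)
  C[1][0] = min over k of (A[1][0] + B[0][0] = 9 + 8 = 17, A[1][1] + B[1][0] = -4 + 3 = -1, A[1][2] + B[2][0] = 0 + 1 = 1) = -1 (attained at k = 1)
  C[1][1] = min over k of (A[1][0] + B[0][1] = 9 + 8 = 17, A[1][1] + B[1][1] = -4 + 4 = 0, A[1][2] + B[2][1] = 0 + 9 = 9) = 0 (attained at k = 1)
  C[1][2] = min over k of (A[1][0] + B[0][2] = 9 + 2 = 11, A[1][1] + B[1][2] = -4 + -3 = -7, A[1][2] + B[2][2] = 0 + 7 = 7) = -7 (attained at k = 1)
  C[2][0] = min over k of (A[2][0] + B[0][0] = 8 + 8 = 16, A[2][1] + B[1][0] = -5 + 3 = -2, A[2][2] + B[2][0] = 3 + 1 = 4) = -2 (attained at k = 1)
  C[2][1] = min over k of (A[2][0] + B[0][1] = 8 + 8 = 16, A[2][1] + B[1][1] = -5 + 4 = -1, A[2][2] + B[2][1] = 3 + 9 = 12) = -1 (attained at k = 1)
  C[2][2] = min over k of (A[2][0] + B[0][2] = 8 + 2 = 10, A[2][1] + B[1][2] = -5 + -3 = -8, A[2][2] + B[2][2] = 3 + 7 = 10) = -8 (attained at k = 1)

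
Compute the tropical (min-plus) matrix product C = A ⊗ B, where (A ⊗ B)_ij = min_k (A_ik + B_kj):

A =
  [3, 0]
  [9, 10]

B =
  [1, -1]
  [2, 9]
A ⊗ B =
  [2, 2]
  [10, 8]

Apply the min-plus product entry-by-entry:
  C[0][0] = min over k of (A[0][0] + B[0][0] = 3 + 1 = 4, A[0][1] + B[1][0] = 0 + 2 = 2) = 2 (attained at k = 1)
  C[0][1] = min over k of (A[0][0] + B[0][1] = 3 + -1 = 2, A[0][1] + B[1][1] = 0 + 9 = 9) = 2 (attained at k = 0)
  C[1][0] = min over k of (A[1][0] + B[0][0] = 9 + 1 = 10, A[1][1] + B[1][0] = 10 + 2 = 12) = 10 (attained at k = 0)
  C[1][1] = min over k of (A[1][0] + B[0][1] = 9 + -1 = 8, A[1][1] + B[1][1] = 10 + 9 = 19) = 8 (attained at k = 0)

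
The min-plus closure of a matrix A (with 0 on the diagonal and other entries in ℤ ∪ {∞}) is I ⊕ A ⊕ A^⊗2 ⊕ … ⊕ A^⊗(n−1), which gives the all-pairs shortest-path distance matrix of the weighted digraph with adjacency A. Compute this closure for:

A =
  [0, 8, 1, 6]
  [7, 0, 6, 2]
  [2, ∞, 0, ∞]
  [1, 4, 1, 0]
Closure =
  [0, 8, 1, 6]
  [3, 0, 3, 2]
  [2, 10, 0, 8]
  [1, 4, 1, 0]

This is the Floyd-Warshall all-pairs shortest-path computation. For each intermediate vertex k = 0, 1, …, 3, update dist[i][j] ← min(dist[i][j], dist[i][k] + dist[k][j]). The final matrix gives, for each (i, j), the minimum total weight of any directed path from i to j (possibly empty when i = j).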